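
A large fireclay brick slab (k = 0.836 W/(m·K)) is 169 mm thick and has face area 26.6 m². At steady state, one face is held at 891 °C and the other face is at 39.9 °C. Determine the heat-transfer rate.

Q = kA·ΔT/L = 0.836 × 26.6 × |891 °C − 39.9 °C| / 0.169 = 1.12×10^5 W

Q = 112 kW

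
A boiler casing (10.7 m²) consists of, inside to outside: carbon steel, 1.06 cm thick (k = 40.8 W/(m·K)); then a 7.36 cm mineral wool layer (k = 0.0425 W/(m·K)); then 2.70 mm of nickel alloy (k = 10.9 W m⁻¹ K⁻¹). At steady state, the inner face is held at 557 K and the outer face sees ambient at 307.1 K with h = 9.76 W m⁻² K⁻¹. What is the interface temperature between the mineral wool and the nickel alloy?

Resistance network (inner→outer):
  R_carbon steel = L/(kA) = 0.0106/(40.8·10.7) = 2.428×10^-5 K/W
  R_mineral wool = L/(kA) = 0.0736/(0.0425·10.7) = 0.1618 K/W
  R_nickel alloy = L/(kA) = 0.00270/(10.9·10.7) = 2.315×10^-5 K/W
  R_conv,out = 1/(hA) = 1/(9.76·10.7) = 0.009576 K/W
ΣR = 2.428×10^-5 + 0.1618 + 2.315×10^-5 + 0.009576 = 0.1714 K/W
Q = ΔT/ΣR = (557 K − 307.1 K)/0.1714 = 1458 W
From the inner boundary to the mineral wool/nickel alloy interface, ΣR_partial = 0.1618 K/W.
T_interface = T_in − Q·ΣR_partial = 557 K − (1458)(0.1618) = 321.1 K

T = 321.1 K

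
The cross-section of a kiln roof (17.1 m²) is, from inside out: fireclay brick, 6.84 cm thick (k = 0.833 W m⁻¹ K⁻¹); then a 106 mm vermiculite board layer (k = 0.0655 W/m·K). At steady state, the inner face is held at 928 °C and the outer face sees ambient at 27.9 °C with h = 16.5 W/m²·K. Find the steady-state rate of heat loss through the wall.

Treat each layer as a resistance in series:
  R_fireclay brick = L/(kA) = 0.0684/(0.833·17.1) = 0.004802 K/W
  R_vermiculite board = L/(kA) = 0.106/(0.0655·17.1) = 0.09464 K/W
  R_conv,out = 1/(hA) = 1/(16.5·17.1) = 0.003544 K/W
ΣR = 0.004802 + 0.09464 + 0.003544 = 0.1030 K/W
Q = ΔT/ΣR = (928 °C − 27.9 °C)/0.1030 = 8740 W

Q = 8740 W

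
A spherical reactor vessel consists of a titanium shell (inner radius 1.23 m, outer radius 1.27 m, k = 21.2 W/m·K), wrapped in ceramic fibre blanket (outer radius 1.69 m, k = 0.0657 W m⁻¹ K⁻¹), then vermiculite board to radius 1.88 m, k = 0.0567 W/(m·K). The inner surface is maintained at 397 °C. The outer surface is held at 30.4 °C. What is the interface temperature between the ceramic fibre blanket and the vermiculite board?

T = 126 °C

Series thermal resistances, inner to outer:
  R_titanium = (1/1.23 − 1/1.27)/(4πk) = 0.02561/(4π·21.2) = 9.612×10^-5 K/W
  R_ceramic fibre blanket = (1/1.27 − 1/1.69)/(4πk) = 0.1957/(4π·0.0657) = 0.2370 K/W
  R_vermiculite board = (1/1.69 − 1/1.88)/(4πk) = 0.05980/(4π·0.0567) = 0.08393 K/W
ΣR = 9.612×10^-5 + 0.2370 + 0.08393 = 0.3210 K/W
Q = ΔT/ΣR = (397 °C − 30.4 °C)/0.3210 = 1142 W
From the inner boundary to the ceramic fibre blanket/vermiculite board interface, ΣR_partial = 0.2371 K/W.
T_interface = T_in − Q·ΣR_partial = 397 °C − (1142)(0.2371) = 126 °C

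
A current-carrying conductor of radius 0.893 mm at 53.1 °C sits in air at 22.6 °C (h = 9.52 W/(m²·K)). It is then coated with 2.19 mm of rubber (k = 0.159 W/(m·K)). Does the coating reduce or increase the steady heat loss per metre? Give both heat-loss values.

increases: 1.63 → 4.58 W/m

Critical radius for a cylinder: r_cr = k/h = 0.0167 m = 1.67 cm.
Outer radius after coating: r₂ = 8.93×10^-4 + 0.00219 = 0.003083 m.
Since r₁ < r_cr and r₂ ≤ r_cr, the coating moves toward the maximum at r_cr — heat loss rises.
Bare: R = 1/(2πr₁h) = 18.72 m·K/W; Q = 30.5/18.72 = 1.63 W/m.
Coated: R = R_cond + R_conv = 6.663 m·K/W; Q = 30.5/6.663 = 4.58 W/m.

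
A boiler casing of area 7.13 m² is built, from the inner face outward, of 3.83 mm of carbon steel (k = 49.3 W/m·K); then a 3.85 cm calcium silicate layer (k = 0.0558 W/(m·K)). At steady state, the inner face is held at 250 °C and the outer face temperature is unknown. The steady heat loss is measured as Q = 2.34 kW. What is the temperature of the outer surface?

T_out = 23.5 °C

Sum the resistances:
  R_carbon steel = L/(kA) = 0.00383/(49.3·7.13) = 1.090×10^-5 K/W
  R_calcium silicate = L/(kA) = 0.0385/(0.0558·7.13) = 0.09677 K/W
ΣR = 0.09678 K/W
ΔT = Q·ΣR = 2340 × 0.09678 = 226.5 K
Heat flows outward, so T_out = T_in − ΔT = 250 − 226.5 = 23.5 °C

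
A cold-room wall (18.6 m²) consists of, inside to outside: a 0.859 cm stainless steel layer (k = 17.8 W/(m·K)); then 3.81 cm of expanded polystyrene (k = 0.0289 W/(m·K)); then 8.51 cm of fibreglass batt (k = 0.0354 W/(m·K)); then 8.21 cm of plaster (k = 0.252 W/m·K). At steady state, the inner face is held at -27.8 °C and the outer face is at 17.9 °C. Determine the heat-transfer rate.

Q = 210 W

Series thermal resistances, inner to outer:
  R_stainless steel = L/(kA) = 0.00859/(17.8·18.6) = 2.595×10^-5 K/W
  R_expanded polystyrene = L/(kA) = 0.0381/(0.0289·18.6) = 0.07088 K/W
  R_fibreglass batt = L/(kA) = 0.0851/(0.0354·18.6) = 0.1292 K/W
  R_plaster = L/(kA) = 0.0821/(0.252·18.6) = 0.01752 K/W
ΣR = 2.595×10^-5 + 0.07088 + 0.1292 + 0.01752 = 0.2176 K/W
Q = ΔT/ΣR = (-27.8 °C − 17.9 °C)/0.2176 = -210 W
(Negative Q ⇒ heat flows inward; heat gain = 210 W.)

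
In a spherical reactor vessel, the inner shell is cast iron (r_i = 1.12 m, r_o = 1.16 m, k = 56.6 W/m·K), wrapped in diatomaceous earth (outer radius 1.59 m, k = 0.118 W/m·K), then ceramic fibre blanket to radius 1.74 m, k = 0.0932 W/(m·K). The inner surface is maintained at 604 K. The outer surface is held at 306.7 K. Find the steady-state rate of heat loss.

Q = 1460 W

Resistance network (inner→outer):
  R_cast iron = (1/1.12 − 1/1.16)/(4πk) = 0.03079/(4π·56.6) = 4.329×10^-5 K/W
  R_diatomaceous earth = (1/1.16 − 1/1.59)/(4πk) = 0.2331/(4π·0.118) = 0.1572 K/W
  R_ceramic fibre blanket = (1/1.59 − 1/1.74)/(4πk) = 0.05422/(4π·0.0932) = 0.04629 K/W
ΣR = 4.329×10^-5 + 0.1572 + 0.04629 = 0.2035 K/W
Q = ΔT/ΣR = (604 K − 306.7 K)/0.2035 = 1460 W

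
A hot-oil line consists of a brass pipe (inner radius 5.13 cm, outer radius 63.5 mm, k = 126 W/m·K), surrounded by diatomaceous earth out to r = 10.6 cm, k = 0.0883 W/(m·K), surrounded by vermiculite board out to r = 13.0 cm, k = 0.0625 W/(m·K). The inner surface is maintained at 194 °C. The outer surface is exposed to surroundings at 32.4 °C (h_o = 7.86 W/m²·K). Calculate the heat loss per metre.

Q' = 101 W/m

Series thermal resistances, inner to outer:
  R'_brass = ln(0.0635/0.0513)/(2πk) = 0.2133/(2π·126) = 2.695×10^-4 m·K/W
  R'_diatomaceous earth = ln(0.106/0.0635)/(2πk) = 0.5124/(2π·0.0883) = 0.9236 m·K/W
  R'_vermiculite board = ln(0.130/0.106)/(2πk) = 0.2041/(2π·0.0625) = 0.5197 m·K/W
  R'_conv,out = 1/(2πr h) = 1/(2π·0.130·7.86) = 0.1558 m·K/W
ΣR = 2.695×10^-4 + 0.9236 + 0.5197 + 0.1558 = 1.599 m·K/W
Q' = ΔT/ΣR = (194 °C − 32.4 °C)/1.599 = 101 W/m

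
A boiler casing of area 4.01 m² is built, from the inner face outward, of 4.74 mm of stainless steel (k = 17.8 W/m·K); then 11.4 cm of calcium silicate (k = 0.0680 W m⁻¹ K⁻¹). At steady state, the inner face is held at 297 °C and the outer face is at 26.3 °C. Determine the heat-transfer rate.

Q = 647 W

Resistance network (inner→outer):
  R_stainless steel = L/(kA) = 0.00474/(17.8·4.01) = 6.641×10^-5 K/W
  R_calcium silicate = L/(kA) = 0.114/(0.0680·4.01) = 0.4181 K/W
ΣR = 6.641×10^-5 + 0.4181 = 0.4182 K/W
Q = ΔT/ΣR = (297 °C − 26.3 °C)/0.4182 = 647 W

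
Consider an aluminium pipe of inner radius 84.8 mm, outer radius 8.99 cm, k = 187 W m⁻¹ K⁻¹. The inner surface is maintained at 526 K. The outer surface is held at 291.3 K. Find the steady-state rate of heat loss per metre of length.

Q' = 2πk·ΔT/ln(r₂/r₁) = 2π × 187 × 234.7 / ln(0.0899/0.0848) = 4.72×10^6 W/m

Q' = 4720 kW/m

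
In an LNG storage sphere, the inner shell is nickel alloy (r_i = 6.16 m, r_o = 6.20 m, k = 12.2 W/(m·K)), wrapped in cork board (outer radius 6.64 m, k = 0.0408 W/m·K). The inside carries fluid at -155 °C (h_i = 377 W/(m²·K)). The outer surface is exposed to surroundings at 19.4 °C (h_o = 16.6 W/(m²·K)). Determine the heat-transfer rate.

Series thermal resistances, inner to outer:
  R_conv,in = 1/(4πr²h) = 1/(4π·6.16²·377) = 5.563×10^-6 K/W
  R_nickel alloy = (1/6.16 − 1/6.20)/(4πk) = 0.001047/(4π·12.2) = 6.832×10^-6 K/W
  R_cork board = (1/6.20 − 1/6.64)/(4πk) = 0.01069/(4π·0.0408) = 0.02085 K/W
  R_conv,out = 1/(4πr²h) = 1/(4π·6.64²·16.6) = 1.087×10^-4 K/W
ΣR = 5.563×10^-6 + 6.832×10^-6 + 0.02085 + 1.087×10^-4 = 0.02097 K/W
Q = ΔT/ΣR = (-155 °C − 19.4 °C)/0.02097 = -8320 W
(Negative Q ⇒ heat flows inward; heat gain = 8320 W.)

Q = 8.32 kW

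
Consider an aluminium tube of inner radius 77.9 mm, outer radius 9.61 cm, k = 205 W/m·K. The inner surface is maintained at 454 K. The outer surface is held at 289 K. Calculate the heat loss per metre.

Q' = 1010 kW/m

Q' = 2πk·ΔT/ln(r₂/r₁) = 2π × 205 × 165 / ln(0.0961/0.0779) = 1.01×10^6 W/m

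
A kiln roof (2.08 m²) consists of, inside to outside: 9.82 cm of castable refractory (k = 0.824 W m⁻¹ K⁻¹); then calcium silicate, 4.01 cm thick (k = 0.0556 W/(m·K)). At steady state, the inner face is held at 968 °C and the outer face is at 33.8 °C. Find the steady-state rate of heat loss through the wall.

Treat each layer as a resistance in series:
  R_castable refractory = L/(kA) = 0.0982/(0.824·2.08) = 0.05730 K/W
  R_calcium silicate = L/(kA) = 0.0401/(0.0556·2.08) = 0.3467 K/W
ΣR = 0.05730 + 0.3467 = 0.4040 K/W
Q = ΔT/ΣR = (968 °C − 33.8 °C)/0.4040 = 2310 W

Q = 2.31 kW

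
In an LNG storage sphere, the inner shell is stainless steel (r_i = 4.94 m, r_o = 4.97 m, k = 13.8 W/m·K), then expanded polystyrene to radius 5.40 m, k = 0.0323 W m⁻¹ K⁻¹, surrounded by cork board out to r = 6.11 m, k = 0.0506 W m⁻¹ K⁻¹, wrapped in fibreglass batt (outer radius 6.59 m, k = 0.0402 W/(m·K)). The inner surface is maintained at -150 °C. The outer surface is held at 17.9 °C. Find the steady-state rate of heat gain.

Resistance network (inner→outer):
  R_stainless steel = (1/4.94 − 1/4.97)/(4πk) = 0.001222/(4π·13.8) = 7.046×10^-6 K/W
  R_expanded polystyrene = (1/4.97 − 1/5.40)/(4πk) = 0.01602/(4π·0.0323) = 0.03947 K/W
  R_cork board = (1/5.40 − 1/6.11)/(4πk) = 0.02152/(4π·0.0506) = 0.03384 K/W
  R_fibreglass batt = (1/6.11 − 1/6.59)/(4πk) = 0.01192/(4π·0.0402) = 0.02360 K/W
ΣR = 7.046×10^-6 + 0.03947 + 0.03384 + 0.02360 = 0.09692 K/W
Q = ΔT/ΣR = (-150 °C − 17.9 °C)/0.09692 = -1730 W
(Negative Q ⇒ heat flows inward; heat gain = 1730 W.)

Q = 1730 W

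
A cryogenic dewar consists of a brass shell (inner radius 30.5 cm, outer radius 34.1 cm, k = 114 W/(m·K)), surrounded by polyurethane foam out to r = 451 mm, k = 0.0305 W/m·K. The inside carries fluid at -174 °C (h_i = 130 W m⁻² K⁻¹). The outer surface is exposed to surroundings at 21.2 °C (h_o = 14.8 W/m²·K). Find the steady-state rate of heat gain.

Series thermal resistances, inner to outer:
  R_conv,in = 1/(4πr²h) = 1/(4π·0.305²·130) = 0.006580 K/W
  R_brass = (1/0.305 − 1/0.341)/(4πk) = 0.3461/(4π·114) = 2.416×10^-4 K/W
  R_polyurethane foam = (1/0.341 − 1/0.451)/(4πk) = 0.7153/(4π·0.0305) = 1.866 K/W
  R_conv,out = 1/(4πr²h) = 1/(4π·0.451²·14.8) = 0.02643 K/W
ΣR = 0.006580 + 2.416×10^-4 + 1.866 + 0.02643 = 1.899 K/W
Q = ΔT/ΣR = (-174 °C − 21.2 °C)/1.899 = -103 W
(Negative Q ⇒ heat flows inward; heat gain = 103 W.)

Q = 103 W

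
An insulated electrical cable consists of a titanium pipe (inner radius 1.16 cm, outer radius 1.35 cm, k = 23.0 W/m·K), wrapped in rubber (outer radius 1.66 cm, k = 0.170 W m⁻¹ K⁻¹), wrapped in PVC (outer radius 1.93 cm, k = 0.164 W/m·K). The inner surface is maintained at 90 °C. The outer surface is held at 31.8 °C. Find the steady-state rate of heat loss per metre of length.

Q' = 171 W/m

Series thermal resistances, inner to outer:
  R'_titanium = ln(0.0135/0.0116)/(2πk) = 0.1517/(2π·23.0) = 0.001050 m·K/W
  R'_rubber = ln(0.0166/0.0135)/(2πk) = 0.2067/(2π·0.170) = 0.1935 m·K/W
  R'_PVC = ln(0.0193/0.0166)/(2πk) = 0.1507/(2π·0.164) = 0.1463 m·K/W
ΣR = 0.001050 + 0.1935 + 0.1463 = 0.3409 m·K/W
Q' = ΔT/ΣR = (90 °C − 31.8 °C)/0.3409 = 171 W/m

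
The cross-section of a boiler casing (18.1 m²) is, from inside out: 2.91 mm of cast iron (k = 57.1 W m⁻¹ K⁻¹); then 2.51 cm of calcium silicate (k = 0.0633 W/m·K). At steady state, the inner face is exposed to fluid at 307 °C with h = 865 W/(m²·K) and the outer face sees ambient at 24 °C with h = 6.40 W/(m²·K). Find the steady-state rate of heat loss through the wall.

Q = 9250 W

Resistance network (inner→outer):
  R_conv,in = 1/(hA) = 1/(865·18.1) = 6.387×10^-5 K/W
  R_cast iron = L/(kA) = 0.00291/(57.1·18.1) = 2.816×10^-6 K/W
  R_calcium silicate = L/(kA) = 0.0251/(0.0633·18.1) = 0.02191 K/W
  R_conv,out = 1/(hA) = 1/(6.40·18.1) = 0.008633 K/W
ΣR = 6.387×10^-5 + 2.816×10^-6 + 0.02191 + 0.008633 = 0.03061 K/W
Q = ΔT/ΣR = (307 °C − 24 °C)/0.03061 = 9250 W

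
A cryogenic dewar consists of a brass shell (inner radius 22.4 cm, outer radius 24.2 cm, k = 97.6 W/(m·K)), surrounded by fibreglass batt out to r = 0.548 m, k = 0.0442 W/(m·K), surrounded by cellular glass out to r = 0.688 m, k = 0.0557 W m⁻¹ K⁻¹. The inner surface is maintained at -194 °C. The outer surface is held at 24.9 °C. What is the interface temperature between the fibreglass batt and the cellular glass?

T = 0.1 °C

Resistance network (inner→outer):
  R_brass = (1/0.224 − 1/0.242)/(4πk) = 0.3321/(4π·97.6) = 2.707×10^-4 K/W
  R_fibreglass batt = (1/0.242 − 1/0.548)/(4πk) = 2.307/(4π·0.0442) = 4.154 K/W
  R_cellular glass = (1/0.548 − 1/0.688)/(4πk) = 0.3713/(4π·0.0557) = 0.5305 K/W
ΣR = 2.707×10^-4 + 4.154 + 0.5305 = 4.685 K/W
Q = ΔT/ΣR = (-194 °C − 24.9 °C)/4.685 = -46.72 W
From the inner boundary to the fibreglass batt/cellular glass interface, ΣR_partial = 4.154 K/W.
T_interface = T_in − Q·ΣR_partial = -194 °C − (-46.72)(4.154) = 0.1 °C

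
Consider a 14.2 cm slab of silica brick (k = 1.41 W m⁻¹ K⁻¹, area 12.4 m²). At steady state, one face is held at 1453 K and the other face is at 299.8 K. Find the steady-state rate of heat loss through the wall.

Q = kA·ΔT/L = 1.41 × 12.4 × |1453 K − 299.8 K| / 0.142 = 1.42×10^5 W

Q = 1.42×10^5 W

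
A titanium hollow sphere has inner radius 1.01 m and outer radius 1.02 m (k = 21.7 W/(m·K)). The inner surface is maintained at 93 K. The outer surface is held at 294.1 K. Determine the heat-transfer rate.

Q = 4πk·ΔT/(1/r₁ − 1/r₂) = 4π × 21.7 × 201.1 / (1/1.01 − 1/1.02) = 5.65×10^6 W

Q = 5.65×10^6 W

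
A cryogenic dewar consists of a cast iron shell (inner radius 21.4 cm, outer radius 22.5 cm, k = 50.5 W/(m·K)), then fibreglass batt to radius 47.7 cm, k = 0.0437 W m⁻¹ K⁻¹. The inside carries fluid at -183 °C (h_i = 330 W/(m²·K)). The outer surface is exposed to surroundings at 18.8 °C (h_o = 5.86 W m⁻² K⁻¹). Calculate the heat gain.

Q = 46.5 W

Resistance network (inner→outer):
  R_conv,in = 1/(4πr²h) = 1/(4π·0.214²·330) = 0.005266 K/W
  R_cast iron = (1/0.214 − 1/0.225)/(4πk) = 0.2285/(4π·50.5) = 3.600×10^-4 K/W
  R_fibreglass batt = (1/0.225 − 1/0.477)/(4πk) = 2.348/(4π·0.0437) = 4.276 K/W
  R_conv,out = 1/(4πr²h) = 1/(4π·0.477²·5.86) = 0.05968 K/W
ΣR = 0.005266 + 3.600×10^-4 + 4.276 + 0.05968 = 4.341 K/W
Q = ΔT/ΣR = (-183 °C − 18.8 °C)/4.341 = -46.5 W
(Negative Q ⇒ heat flows inward; heat gain = 46.5 W.)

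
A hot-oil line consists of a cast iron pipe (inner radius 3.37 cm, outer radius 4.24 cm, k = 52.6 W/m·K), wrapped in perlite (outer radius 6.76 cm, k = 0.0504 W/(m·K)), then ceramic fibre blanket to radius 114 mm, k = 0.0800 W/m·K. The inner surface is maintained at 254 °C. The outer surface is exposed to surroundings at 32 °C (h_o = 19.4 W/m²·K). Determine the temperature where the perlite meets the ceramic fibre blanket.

Series thermal resistances, inner to outer:
  R'_cast iron = ln(0.0424/0.0337)/(2πk) = 0.2297/(2π·52.6) = 6.949×10^-4 m·K/W
  R'_perlite = ln(0.0676/0.0424)/(2πk) = 0.4665/(2π·0.0504) = 1.473 m·K/W
  R'_ceramic fibre blanket = ln(0.114/0.0676)/(2πk) = 0.5226/(2π·0.0800) = 1.040 m·K/W
  R'_conv,out = 1/(2πr h) = 1/(2π·0.114·19.4) = 0.07196 m·K/W
ΣR = 6.949×10^-4 + 1.473 + 1.040 + 0.07196 = 2.586 m·K/W
Q' = ΔT/ΣR = (254 °C − 32 °C)/2.586 = 85.85 W/m
From the inner boundary to the perlite/ceramic fibre blanket interface, ΣR_partial = 1.474 m·K/W.
T_interface = T_in − Q'·ΣR_partial = 254 °C − (85.85)(1.474) = 127 °C

T = 127 °C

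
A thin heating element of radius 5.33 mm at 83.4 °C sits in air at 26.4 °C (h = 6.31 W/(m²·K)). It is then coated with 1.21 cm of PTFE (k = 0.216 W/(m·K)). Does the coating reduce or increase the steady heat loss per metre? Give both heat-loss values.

increases: 12.0 → 24.6 W/m

Critical radius for a cylinder: r_cr = k/h = 0.0342 m = 3.42 cm.
Outer radius after coating: r₂ = 0.00533 + 0.0121 = 0.01743 m.
Since r₁ < r_cr and r₂ ≤ r_cr, the coating moves toward the maximum at r_cr — heat loss rises.
Bare: R = 1/(2πr₁h) = 4.732 m·K/W; Q = 57/4.732 = 12.0 W/m.
Coated: R = R_cond + R_conv = 2.320 m·K/W; Q = 57/2.320 = 24.6 W/m.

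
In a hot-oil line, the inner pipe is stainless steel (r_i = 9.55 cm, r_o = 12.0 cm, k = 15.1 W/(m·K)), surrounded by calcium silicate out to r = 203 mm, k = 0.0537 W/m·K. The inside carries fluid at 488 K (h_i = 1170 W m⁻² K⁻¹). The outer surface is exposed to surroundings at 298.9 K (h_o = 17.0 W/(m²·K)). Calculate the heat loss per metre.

Resistance network (inner→outer):
  R'_conv,in = 1/(2πr h) = 1/(2π·0.0955·1170) = 0.001424 m·K/W
  R'_stainless steel = ln(0.120/0.0955)/(2πk) = 0.2284/(2π·15.1) = 0.002407 m·K/W
  R'_calcium silicate = ln(0.203/0.120)/(2πk) = 0.5257/(2π·0.0537) = 1.558 m·K/W
  R'_conv,out = 1/(2πr h) = 1/(2π·0.203·17.0) = 0.04612 m·K/W
ΣR = 0.001424 + 0.002407 + 1.558 + 0.04612 = 1.608 m·K/W
Q' = ΔT/ΣR = (488 K − 298.9 K)/1.608 = 118 W/m

Q' = 118 W/m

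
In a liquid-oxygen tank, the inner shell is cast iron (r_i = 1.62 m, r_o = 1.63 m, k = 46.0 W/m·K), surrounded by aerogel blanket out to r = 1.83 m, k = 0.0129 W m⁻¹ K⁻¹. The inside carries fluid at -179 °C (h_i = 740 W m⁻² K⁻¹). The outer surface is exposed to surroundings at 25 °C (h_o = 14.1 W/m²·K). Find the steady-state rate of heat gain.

Treat each layer as a resistance in series:
  R_conv,in = 1/(4πr²h) = 1/(4π·1.62²·740) = 4.098×10^-5 K/W
  R_cast iron = (1/1.62 − 1/1.63)/(4πk) = 0.003787/(4π·46.0) = 6.551×10^-6 K/W
  R_aerogel blanket = (1/1.63 − 1/1.83)/(4πk) = 0.06705/(4π·0.0129) = 0.4136 K/W
  R_conv,out = 1/(4πr²h) = 1/(4π·1.83²·14.1) = 0.001685 K/W
ΣR = 4.098×10^-5 + 6.551×10^-6 + 0.4136 + 0.001685 = 0.4153 K/W
Q = ΔT/ΣR = (-179 °C − 25 °C)/0.4153 = -491 W
(Negative Q ⇒ heat flows inward; heat gain = 491 W.)

Q = 491 W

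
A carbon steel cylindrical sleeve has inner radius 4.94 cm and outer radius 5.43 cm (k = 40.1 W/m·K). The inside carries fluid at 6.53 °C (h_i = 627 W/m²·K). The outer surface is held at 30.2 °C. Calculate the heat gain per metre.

Q' = 4.29 kW/m

Resistance network (inner→outer):
  R'_conv,in = 1/(2πr h) = 1/(2π·0.0494·627) = 0.005138 m·K/W
  R'_carbon steel = ln(0.0543/0.0494)/(2πk) = 0.09457/(2π·40.1) = 3.754×10^-4 m·K/W
ΣR = 0.005138 + 3.754×10^-4 = 0.005513 m·K/W
Q' = ΔT/ΣR = (6.53 °C − 30.2 °C)/0.005513 = -4290 W/m
(Negative Q' ⇒ heat flows inward; heat gain = 4290 W/m.)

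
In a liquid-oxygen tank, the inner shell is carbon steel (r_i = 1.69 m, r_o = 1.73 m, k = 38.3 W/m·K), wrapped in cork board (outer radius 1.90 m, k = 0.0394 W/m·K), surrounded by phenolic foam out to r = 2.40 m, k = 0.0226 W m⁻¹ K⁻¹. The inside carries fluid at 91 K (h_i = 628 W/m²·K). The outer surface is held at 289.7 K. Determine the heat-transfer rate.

Treat each layer as a resistance in series:
  R_conv,in = 1/(4πr²h) = 1/(4π·1.69²·628) = 4.437×10^-5 K/W
  R_carbon steel = (1/1.69 − 1/1.73)/(4πk) = 0.01368/(4π·38.3) = 2.843×10^-5 K/W
  R_cork board = (1/1.73 − 1/1.90)/(4πk) = 0.05172/(4π·0.0394) = 0.1045 K/W
  R_phenolic foam = (1/1.90 − 1/2.40)/(4πk) = 0.1096/(4π·0.0226) = 0.3861 K/W
ΣR = 4.437×10^-5 + 2.843×10^-5 + 0.1045 + 0.3861 = 0.4907 K/W
Q = ΔT/ΣR = (91 K − 289.7 K)/0.4907 = -405 W
(Negative Q ⇒ heat flows inward; heat gain = 405 W.)

Q = 405 W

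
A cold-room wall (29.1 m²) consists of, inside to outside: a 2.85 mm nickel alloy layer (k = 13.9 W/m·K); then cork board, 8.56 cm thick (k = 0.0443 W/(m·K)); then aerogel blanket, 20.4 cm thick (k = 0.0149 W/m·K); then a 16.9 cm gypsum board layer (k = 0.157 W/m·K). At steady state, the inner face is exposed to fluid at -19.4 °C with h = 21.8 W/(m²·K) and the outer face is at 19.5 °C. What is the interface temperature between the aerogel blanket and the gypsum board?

Treat each layer as a resistance in series:
  R_conv,in = 1/(hA) = 1/(21.8·29.1) = 0.001576 K/W
  R_nickel alloy = L/(kA) = 0.00285/(13.9·29.1) = 7.046×10^-6 K/W
  R_cork board = L/(kA) = 0.0856/(0.0443·29.1) = 0.06640 K/W
  R_aerogel blanket = L/(kA) = 0.204/(0.0149·29.1) = 0.4705 K/W
  R_gypsum board = L/(kA) = 0.169/(0.157·29.1) = 0.03699 K/W
ΣR = 0.001576 + 7.046×10^-6 + 0.06640 + 0.4705 + 0.03699 = 0.5755 K/W
Q = ΔT/ΣR = (-19.4 °C − 19.5 °C)/0.5755 = -67.59 W
From the inner boundary to the aerogel blanket/gypsum board interface, ΣR_partial = 0.5385 K/W.
T_interface = T_in − Q·ΣR_partial = -19.4 °C − (-67.59)(0.5385) = 17.0 °C

T = 17.0 °C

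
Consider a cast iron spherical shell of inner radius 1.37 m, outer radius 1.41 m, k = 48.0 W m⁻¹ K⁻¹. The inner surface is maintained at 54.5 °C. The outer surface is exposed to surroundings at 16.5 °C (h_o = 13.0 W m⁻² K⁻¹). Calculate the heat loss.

Q = 12200 W

Resistance network (inner→outer):
  R_cast iron = (1/1.37 − 1/1.41)/(4πk) = 0.02071/(4π·48.0) = 3.433×10^-5 K/W
  R_conv,out = 1/(4πr²h) = 1/(4π·1.41²·13.0) = 0.003079 K/W
ΣR = 3.433×10^-5 + 0.003079 = 0.003113 K/W
Q = ΔT/ΣR = (54.5 °C − 16.5 °C)/0.003113 = 12200 W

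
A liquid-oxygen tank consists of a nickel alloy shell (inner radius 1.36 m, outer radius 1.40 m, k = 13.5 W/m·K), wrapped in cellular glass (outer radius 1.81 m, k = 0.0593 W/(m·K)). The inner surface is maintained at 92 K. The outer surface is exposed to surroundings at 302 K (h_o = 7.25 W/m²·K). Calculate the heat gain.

Q = 952 W

Treat each layer as a resistance in series:
  R_nickel alloy = (1/1.36 − 1/1.40)/(4πk) = 0.02101/(4π·13.5) = 1.238×10^-4 K/W
  R_cellular glass = (1/1.40 − 1/1.81)/(4πk) = 0.1618/(4π·0.0593) = 0.2171 K/W
  R_conv,out = 1/(4πr²h) = 1/(4π·1.81²·7.25) = 0.003350 K/W
ΣR = 1.238×10^-4 + 0.2171 + 0.003350 = 0.2206 K/W
Q = ΔT/ΣR = (92 K − 302 K)/0.2206 = -952 W
(Negative Q ⇒ heat flows inward; heat gain = 952 W.)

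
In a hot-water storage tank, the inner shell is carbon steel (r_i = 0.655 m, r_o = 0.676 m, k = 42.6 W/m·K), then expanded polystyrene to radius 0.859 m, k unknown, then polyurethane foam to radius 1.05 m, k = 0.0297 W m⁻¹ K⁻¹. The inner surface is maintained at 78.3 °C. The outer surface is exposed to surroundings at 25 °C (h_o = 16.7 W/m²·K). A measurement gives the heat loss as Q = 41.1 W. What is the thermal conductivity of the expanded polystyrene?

ΣR = ΔT/Q = |78.3 − 25|/41.1 = 1.297 K/W
Known resistances:
  R_carbon steel = (1/0.655 − 1/0.676)/(4πk) = 0.04743/(4π·42.6) = 8.860×10^-5 K/W
  R_polyurethane foam = (1/0.859 − 1/1.05)/(4πk) = 0.2118/(4π·0.0297) = 0.5674 K/W
  R_conv,out = 1/(4πr²h) = 1/(4π·1.05²·16.7) = 0.004322 K/W
R_expanded polystyrene = ΣR − ΣR_known = 1.297 − 0.5718 = 0.7252 K/W
(1/r₁−1/r₂)/(4πk) = 0.7252 ⇒ k = 0.3151/(4π·0.7252) = 0.0346 W/m·K

k = 0.0346 W/m·K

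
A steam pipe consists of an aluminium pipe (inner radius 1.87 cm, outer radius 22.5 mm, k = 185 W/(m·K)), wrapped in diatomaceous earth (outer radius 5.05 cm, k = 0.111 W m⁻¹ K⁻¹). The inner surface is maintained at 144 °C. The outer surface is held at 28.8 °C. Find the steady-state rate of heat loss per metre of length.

Q' = 99.4 W/m

Treat each layer as a resistance in series:
  R'_aluminium = ln(0.0225/0.0187)/(2πk) = 0.1850/(2π·185) = 1.591×10^-4 m·K/W
  R'_diatomaceous earth = ln(0.0505/0.0225)/(2πk) = 0.8085/(2π·0.111) = 1.159 m·K/W
ΣR = 1.591×10^-4 + 1.159 = 1.159 m·K/W
Q' = ΔT/ΣR = (144 °C − 28.8 °C)/1.159 = 99.4 W/m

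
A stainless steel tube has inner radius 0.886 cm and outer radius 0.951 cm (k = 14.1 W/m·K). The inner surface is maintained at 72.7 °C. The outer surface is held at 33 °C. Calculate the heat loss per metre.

Q' = 49.7 kW/m

Q' = 2πk·ΔT/ln(r₂/r₁) = 2π × 14.1 × 39.7 / ln(0.00951/0.00886) = 49700 W/m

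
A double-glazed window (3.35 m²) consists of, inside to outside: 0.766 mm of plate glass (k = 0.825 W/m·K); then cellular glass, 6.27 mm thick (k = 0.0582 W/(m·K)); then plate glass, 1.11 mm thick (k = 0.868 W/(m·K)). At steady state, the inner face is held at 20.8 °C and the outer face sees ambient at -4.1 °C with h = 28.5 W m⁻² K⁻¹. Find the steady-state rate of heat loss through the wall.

Q = 575 W

Series thermal resistances, inner to outer:
  R_plate glass = L/(kA) = 7.66×10^-4/(0.825·3.35) = 2.772×10^-4 K/W
  R_cellular glass = L/(kA) = 0.00627/(0.0582·3.35) = 0.03216 K/W
  R_plate glass = L/(kA) = 0.00111/(0.868·3.35) = 3.817×10^-4 K/W
  R_conv,out = 1/(hA) = 1/(28.5·3.35) = 0.01047 K/W
ΣR = 2.772×10^-4 + 0.03216 + 3.817×10^-4 + 0.01047 = 0.04329 K/W
Q = ΔT/ΣR = (20.8 °C − -4.1 °C)/0.04329 = 575 W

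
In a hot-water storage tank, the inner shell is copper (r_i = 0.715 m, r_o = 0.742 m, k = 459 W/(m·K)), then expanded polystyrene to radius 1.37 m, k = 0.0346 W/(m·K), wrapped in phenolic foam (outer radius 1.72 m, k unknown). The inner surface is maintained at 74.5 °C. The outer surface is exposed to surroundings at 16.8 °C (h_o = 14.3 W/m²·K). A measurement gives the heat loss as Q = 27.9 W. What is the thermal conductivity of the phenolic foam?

ΣR = ΔT/Q = |74.5 − 16.8|/27.9 = 2.068 K/W
Known resistances:
  R_copper = (1/0.715 − 1/0.742)/(4πk) = 0.05089/(4π·459) = 8.823×10^-6 K/W
  R_expanded polystyrene = (1/0.742 − 1/1.37)/(4πk) = 0.6178/(4π·0.0346) = 1.421 K/W
  R_conv,out = 1/(4πr²h) = 1/(4π·1.72²·14.3) = 0.001881 K/W
R_phenolic foam = ΣR − ΣR_known = 2.068 − 1.423 = 0.6450 K/W
(1/r₁−1/r₂)/(4πk) = 0.6450 ⇒ k = 0.1485/(4π·0.6450) = 0.0183 W/m·K

k = 0.0183 W/m·K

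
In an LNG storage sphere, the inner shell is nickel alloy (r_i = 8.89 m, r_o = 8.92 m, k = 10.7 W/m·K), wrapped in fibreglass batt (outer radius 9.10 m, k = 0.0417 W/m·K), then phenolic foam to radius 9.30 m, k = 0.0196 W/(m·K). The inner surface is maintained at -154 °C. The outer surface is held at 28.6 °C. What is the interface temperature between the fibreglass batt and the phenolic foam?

Series thermal resistances, inner to outer:
  R_nickel alloy = (1/8.89 − 1/8.92)/(4πk) = 3.783×10^-4/(4π·10.7) = 2.814×10^-6 K/W
  R_fibreglass batt = (1/8.92 − 1/9.10)/(4πk) = 0.002218/(4π·0.0417) = 0.004232 K/W
  R_phenolic foam = (1/9.10 − 1/9.30)/(4πk) = 0.002363/(4π·0.0196) = 0.009595 K/W
ΣR = 2.814×10^-6 + 0.004232 + 0.009595 = 0.01383 K/W
Q = ΔT/ΣR = (-154 °C − 28.6 °C)/0.01383 = -13200 W
From the inner boundary to the fibreglass batt/phenolic foam interface, ΣR_partial = 0.004235 K/W.
T_interface = T_in − Q·ΣR_partial = -154 °C − (-13200)(0.004235) = -98.1 °C

T = -98.1 °C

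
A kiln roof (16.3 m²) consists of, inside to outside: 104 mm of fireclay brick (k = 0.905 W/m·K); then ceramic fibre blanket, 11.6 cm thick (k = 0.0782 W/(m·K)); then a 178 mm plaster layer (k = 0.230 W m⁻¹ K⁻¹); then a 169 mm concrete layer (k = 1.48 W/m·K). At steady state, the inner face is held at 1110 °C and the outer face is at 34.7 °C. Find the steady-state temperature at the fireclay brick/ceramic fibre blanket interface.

T = 1060 °C

Series thermal resistances, inner to outer:
  R_fireclay brick = L/(kA) = 0.104/(0.905·16.3) = 0.007050 K/W
  R_ceramic fibre blanket = L/(kA) = 0.116/(0.0782·16.3) = 0.09100 K/W
  R_plaster = L/(kA) = 0.178/(0.230·16.3) = 0.04748 K/W
  R_concrete = L/(kA) = 0.169/(1.48·16.3) = 0.007005 K/W
ΣR = 0.007050 + 0.09100 + 0.04748 + 0.007005 = 0.1525 K/W
Q = ΔT/ΣR = (1110 °C − 34.7 °C)/0.1525 = 7051 W
From the inner boundary to the fireclay brick/ceramic fibre blanket interface, ΣR_partial = 0.007050 K/W.
T_interface = T_in − Q·ΣR_partial = 1110 °C − (7051)(0.007050) = 1060 °C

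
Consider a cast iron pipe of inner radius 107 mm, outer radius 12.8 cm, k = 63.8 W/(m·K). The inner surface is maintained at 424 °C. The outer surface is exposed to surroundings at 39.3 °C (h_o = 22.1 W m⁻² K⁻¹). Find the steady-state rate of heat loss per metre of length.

Treat each layer as a resistance in series:
  R'_cast iron = ln(0.128/0.107)/(2πk) = 0.1792/(2π·63.8) = 4.470×10^-4 m·K/W
  R'_conv,out = 1/(2πr h) = 1/(2π·0.128·22.1) = 0.05626 m·K/W
ΣR = 4.470×10^-4 + 0.05626 = 0.05671 m·K/W
Q' = ΔT/ΣR = (424 °C − 39.3 °C)/0.05671 = 6780 W/m

Q' = 6780 W/m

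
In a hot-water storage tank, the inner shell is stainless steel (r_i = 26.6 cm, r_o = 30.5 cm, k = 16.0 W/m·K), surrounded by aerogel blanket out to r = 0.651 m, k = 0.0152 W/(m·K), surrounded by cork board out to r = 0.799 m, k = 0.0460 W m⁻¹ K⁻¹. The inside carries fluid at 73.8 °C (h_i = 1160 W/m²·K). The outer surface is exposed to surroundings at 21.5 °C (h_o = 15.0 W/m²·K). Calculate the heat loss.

Resistance network (inner→outer):
  R_conv,in = 1/(4πr²h) = 1/(4π·0.266²·1160) = 9.695×10^-4 K/W
  R_stainless steel = (1/0.266 − 1/0.305)/(4πk) = 0.4807/(4π·16.0) = 0.002391 K/W
  R_aerogel blanket = (1/0.305 − 1/0.651)/(4πk) = 1.743/(4π·0.0152) = 9.123 K/W
  R_cork board = (1/0.651 − 1/0.799)/(4πk) = 0.2845/(4π·0.0460) = 0.4922 K/W
  R_conv,out = 1/(4πr²h) = 1/(4π·0.799²·15.0) = 0.008310 K/W
ΣR = 9.695×10^-4 + 0.002391 + 9.123 + 0.4922 + 0.008310 = 9.627 K/W
Q = ΔT/ΣR = (73.8 °C − 21.5 °C)/9.627 = 5.43 W

Q = 5.43 W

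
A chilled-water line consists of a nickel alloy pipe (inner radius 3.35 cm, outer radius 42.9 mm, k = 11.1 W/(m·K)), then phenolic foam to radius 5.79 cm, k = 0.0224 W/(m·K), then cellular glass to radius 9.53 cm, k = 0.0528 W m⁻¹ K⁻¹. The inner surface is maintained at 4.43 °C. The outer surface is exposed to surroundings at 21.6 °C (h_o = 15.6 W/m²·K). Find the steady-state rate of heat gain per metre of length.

Q' = 4.59 W/m

Resistance network (inner→outer):
  R'_nickel alloy = ln(0.0429/0.0335)/(2πk) = 0.2473/(2π·11.1) = 0.003546 m·K/W
  R'_phenolic foam = ln(0.0579/0.0429)/(2πk) = 0.2998/(2π·0.0224) = 2.130 m·K/W
  R'_cellular glass = ln(0.0953/0.0579)/(2πk) = 0.4983/(2π·0.0528) = 1.502 m·K/W
  R'_conv,out = 1/(2πr h) = 1/(2π·0.0953·15.6) = 0.1071 m·K/W
ΣR = 0.003546 + 2.130 + 1.502 + 0.1071 = 3.743 m·K/W
Q' = ΔT/ΣR = (4.43 °C − 21.6 °C)/3.743 = -4.59 W/m
(Negative Q' ⇒ heat flows inward; heat gain = 4.59 W/m.)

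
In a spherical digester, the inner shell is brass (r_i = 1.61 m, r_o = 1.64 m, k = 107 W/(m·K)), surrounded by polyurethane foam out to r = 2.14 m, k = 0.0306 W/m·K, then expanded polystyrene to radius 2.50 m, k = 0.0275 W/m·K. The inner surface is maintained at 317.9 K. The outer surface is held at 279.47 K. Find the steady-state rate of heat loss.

Q = 68.0 W

Resistance network (inner→outer):
  R_brass = (1/1.61 − 1/1.64)/(4πk) = 0.01136/(4π·107) = 8.450×10^-6 K/W
  R_polyurethane foam = (1/1.64 − 1/2.14)/(4πk) = 0.1425/(4π·0.0306) = 0.3705 K/W
  R_expanded polystyrene = (1/2.14 − 1/2.50)/(4πk) = 0.06729/(4π·0.0275) = 0.1947 K/W
ΣR = 8.450×10^-6 + 0.3705 + 0.1947 = 0.5652 K/W
Q = ΔT/ΣR = (317.9 K − 279.47 K)/0.5652 = 68.0 W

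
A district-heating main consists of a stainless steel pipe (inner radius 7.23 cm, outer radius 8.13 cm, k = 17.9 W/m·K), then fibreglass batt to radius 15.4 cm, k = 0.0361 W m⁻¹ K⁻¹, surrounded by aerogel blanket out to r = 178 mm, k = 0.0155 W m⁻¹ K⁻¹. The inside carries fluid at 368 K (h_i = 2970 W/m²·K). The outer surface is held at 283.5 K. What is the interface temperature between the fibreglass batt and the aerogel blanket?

Series thermal resistances, inner to outer:
  R'_conv,in = 1/(2πr h) = 1/(2π·0.0723·2970) = 7.412×10^-4 m·K/W
  R'_stainless steel = ln(0.0813/0.0723)/(2πk) = 0.1173/(2π·17.9) = 0.001043 m·K/W
  R'_fibreglass batt = ln(0.154/0.0813)/(2πk) = 0.6388/(2π·0.0361) = 2.816 m·K/W
  R'_aerogel blanket = ln(0.178/0.154)/(2πk) = 0.1448/(2π·0.0155) = 1.487 m·K/W
ΣR = 7.412×10^-4 + 0.001043 + 2.816 + 1.487 = 4.305 m·K/W
Q' = ΔT/ΣR = (368 K − 283.5 K)/4.305 = 19.63 W/m
From the inner boundary to the fibreglass batt/aerogel blanket interface, ΣR_partial = 2.818 m·K/W.
T_interface = T_in − Q'·ΣR_partial = 368 K − (19.63)(2.818) = 312.7 K

T = 312.7 K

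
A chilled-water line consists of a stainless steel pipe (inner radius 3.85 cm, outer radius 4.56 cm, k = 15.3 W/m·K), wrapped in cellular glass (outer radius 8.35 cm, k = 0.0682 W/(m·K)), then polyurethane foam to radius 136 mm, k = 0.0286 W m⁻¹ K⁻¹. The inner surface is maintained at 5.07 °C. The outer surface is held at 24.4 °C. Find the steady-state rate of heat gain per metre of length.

Q' = 4.68 W/m

Treat each layer as a resistance in series:
  R'_stainless steel = ln(0.0456/0.0385)/(2πk) = 0.1692/(2π·15.3) = 0.001761 m·K/W
  R'_cellular glass = ln(0.0835/0.0456)/(2πk) = 0.6049/(2π·0.0682) = 1.412 m·K/W
  R'_polyurethane foam = ln(0.136/0.0835)/(2πk) = 0.4878/(2π·0.0286) = 2.715 m·K/W
ΣR = 0.001761 + 1.412 + 2.715 = 4.129 m·K/W
Q' = ΔT/ΣR = (5.07 °C − 24.4 °C)/4.129 = -4.68 W/m
(Negative Q' ⇒ heat flows inward; heat gain = 4.68 W/m.)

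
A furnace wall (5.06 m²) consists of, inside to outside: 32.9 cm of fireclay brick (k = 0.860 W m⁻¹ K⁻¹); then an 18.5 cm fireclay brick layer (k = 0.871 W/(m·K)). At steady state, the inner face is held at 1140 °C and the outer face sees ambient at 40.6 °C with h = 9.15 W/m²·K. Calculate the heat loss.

Series thermal resistances, inner to outer:
  R_fireclay brick = L/(kA) = 0.329/(0.860·5.06) = 0.07560 K/W
  R_fireclay brick = L/(kA) = 0.185/(0.871·5.06) = 0.04198 K/W
  R_conv,out = 1/(hA) = 1/(9.15·5.06) = 0.02160 K/W
ΣR = 0.07560 + 0.04198 + 0.02160 = 0.1392 K/W
Q = ΔT/ΣR = (1140 °C − 40.6 °C)/0.1392 = 7900 W

Q = 7.90 kW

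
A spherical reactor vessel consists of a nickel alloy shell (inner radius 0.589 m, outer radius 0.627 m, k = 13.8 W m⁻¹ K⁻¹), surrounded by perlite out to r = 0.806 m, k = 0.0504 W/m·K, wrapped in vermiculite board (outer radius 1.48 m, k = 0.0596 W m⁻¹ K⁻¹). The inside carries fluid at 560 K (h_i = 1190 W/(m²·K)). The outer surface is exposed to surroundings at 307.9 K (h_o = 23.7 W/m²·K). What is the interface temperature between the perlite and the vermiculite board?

Resistance network (inner→outer):
  R_conv,in = 1/(4πr²h) = 1/(4π·0.589²·1190) = 1.928×10^-4 K/W
  R_nickel alloy = (1/0.589 − 1/0.627)/(4πk) = 0.1029/(4π·13.8) = 5.934×10^-4 K/W
  R_perlite = (1/0.627 − 1/0.806)/(4πk) = 0.3542/(4π·0.0504) = 0.5593 K/W
  R_vermiculite board = (1/0.806 − 1/1.48)/(4πk) = 0.5650/(4π·0.0596) = 0.7544 K/W
  R_conv,out = 1/(4πr²h) = 1/(4π·1.48²·23.7) = 0.001533 K/W
ΣR = 1.928×10^-4 + 5.934×10^-4 + 0.5593 + 0.7544 + 0.001533 = 1.316 K/W
Q = ΔT/ΣR = (560 K − 307.9 K)/1.316 = 191.6 W
From the inner boundary to the perlite/vermiculite board interface, ΣR_partial = 0.5601 K/W.
T_interface = T_in − Q·ΣR_partial = 560 K − (191.6)(0.5601) = 453 K

T = 453 K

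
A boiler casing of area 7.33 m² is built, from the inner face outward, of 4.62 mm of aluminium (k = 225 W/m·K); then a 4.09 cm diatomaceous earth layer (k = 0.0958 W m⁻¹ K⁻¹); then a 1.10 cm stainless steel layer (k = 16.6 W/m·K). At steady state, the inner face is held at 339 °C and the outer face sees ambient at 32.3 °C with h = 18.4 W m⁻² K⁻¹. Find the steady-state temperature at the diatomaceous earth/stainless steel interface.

Treat each layer as a resistance in series:
  R_aluminium = L/(kA) = 0.00462/(225·7.33) = 2.801×10^-6 K/W
  R_diatomaceous earth = L/(kA) = 0.0409/(0.0958·7.33) = 0.05824 K/W
  R_stainless steel = L/(kA) = 0.0110/(16.6·7.33) = 9.040×10^-5 K/W
  R_conv,out = 1/(hA) = 1/(18.4·7.33) = 0.007414 K/W
ΣR = 2.801×10^-6 + 0.05824 + 9.040×10^-5 + 0.007414 = 0.06575 K/W
Q = ΔT/ΣR = (339 °C − 32.3 °C)/0.06575 = 4665 W
From the inner boundary to the diatomaceous earth/stainless steel interface, ΣR_partial = 0.05824 K/W.
T_interface = T_in − Q·ΣR_partial = 339 °C − (4665)(0.05824) = 67.3 °C

T = 67.3 °C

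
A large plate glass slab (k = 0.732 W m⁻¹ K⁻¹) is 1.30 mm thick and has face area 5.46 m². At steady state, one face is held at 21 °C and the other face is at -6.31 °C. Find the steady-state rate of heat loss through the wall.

Q = kA·ΔT/L = 0.732 × 5.46 × |21 °C − -6.31 °C| / 0.00130 = 84000 W

Q = 84.0 kW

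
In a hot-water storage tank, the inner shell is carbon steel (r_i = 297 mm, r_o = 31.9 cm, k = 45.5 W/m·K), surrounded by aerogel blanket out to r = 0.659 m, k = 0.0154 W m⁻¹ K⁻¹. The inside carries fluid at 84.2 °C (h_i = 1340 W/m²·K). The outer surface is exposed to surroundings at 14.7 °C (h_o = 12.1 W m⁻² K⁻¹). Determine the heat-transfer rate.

Q = 8.30 W

Resistance network (inner→outer):
  R_conv,in = 1/(4πr²h) = 1/(4π·0.297²·1340) = 6.732×10^-4 K/W
  R_carbon steel = (1/0.297 − 1/0.319)/(4πk) = 0.2322/(4π·45.5) = 4.061×10^-4 K/W
  R_aerogel blanket = (1/0.319 − 1/0.659)/(4πk) = 1.617/(4π·0.0154) = 8.357 K/W
  R_conv,out = 1/(4πr²h) = 1/(4π·0.659²·12.1) = 0.01514 K/W
ΣR = 6.732×10^-4 + 4.061×10^-4 + 8.357 + 0.01514 = 8.373 K/W
Q = ΔT/ΣR = (84.2 °C − 14.7 °C)/8.373 = 8.30 W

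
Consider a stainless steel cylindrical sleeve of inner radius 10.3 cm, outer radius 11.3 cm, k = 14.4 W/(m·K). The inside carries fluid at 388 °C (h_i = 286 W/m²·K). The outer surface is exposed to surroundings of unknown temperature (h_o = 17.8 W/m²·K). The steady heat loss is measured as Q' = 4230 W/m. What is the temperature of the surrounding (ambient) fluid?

Sum the resistances:
  R'_conv,in = 1/(2πr h) = 1/(2π·0.103·286) = 0.005403 m·K/W
  R'_stainless steel = ln(0.113/0.103)/(2πk) = 0.09266/(2π·14.4) = 0.001024 m·K/W
  R'_conv,out = 1/(2πr h) = 1/(2π·0.113·17.8) = 0.07913 m·K/W
ΣR = 0.08555 m·K/W
ΔT = Q'·ΣR = 4230 × 0.08555 = 361.9 K
Heat flows outward, so T_out = T_in − ΔT = 388 − 361.9 = 26.1 °C

T_out = 26.1 °C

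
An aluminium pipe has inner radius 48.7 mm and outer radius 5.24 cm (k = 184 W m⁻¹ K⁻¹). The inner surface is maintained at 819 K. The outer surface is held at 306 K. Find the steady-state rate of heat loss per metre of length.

Q' = 8100 kW/m

Q' = 2πk·ΔT/ln(r₂/r₁) = 2π × 184 × 513 / ln(0.0524/0.0487) = 8.10×10^6 W/m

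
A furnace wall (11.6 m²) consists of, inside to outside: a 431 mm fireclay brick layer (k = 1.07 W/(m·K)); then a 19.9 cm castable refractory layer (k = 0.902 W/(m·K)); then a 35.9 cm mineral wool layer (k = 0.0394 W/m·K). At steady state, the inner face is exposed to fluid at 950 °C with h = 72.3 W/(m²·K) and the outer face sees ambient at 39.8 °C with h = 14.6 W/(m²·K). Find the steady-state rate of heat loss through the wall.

Treat each layer as a resistance in series:
  R_conv,in = 1/(hA) = 1/(72.3·11.6) = 0.001192 K/W
  R_fireclay brick = L/(kA) = 0.431/(1.07·11.6) = 0.03472 K/W
  R_castable refractory = L/(kA) = 0.199/(0.902·11.6) = 0.01902 K/W
  R_mineral wool = L/(kA) = 0.359/(0.0394·11.6) = 0.7855 K/W
  R_conv,out = 1/(hA) = 1/(14.6·11.6) = 0.005905 K/W
ΣR = 0.001192 + 0.03472 + 0.01902 + 0.7855 + 0.005905 = 0.8463 K/W
Q = ΔT/ΣR = (950 °C − 39.8 °C)/0.8463 = 1080 W

Q = 1080 W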